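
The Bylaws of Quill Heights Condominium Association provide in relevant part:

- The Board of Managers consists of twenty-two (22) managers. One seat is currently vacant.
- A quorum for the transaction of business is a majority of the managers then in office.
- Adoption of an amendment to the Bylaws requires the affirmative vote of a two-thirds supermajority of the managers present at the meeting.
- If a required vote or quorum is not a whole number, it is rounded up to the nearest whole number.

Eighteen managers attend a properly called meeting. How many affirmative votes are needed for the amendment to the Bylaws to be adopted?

12

The amendment to the Bylaws requires two-thirds of the managers present (18).
2/3 of 18 = 12.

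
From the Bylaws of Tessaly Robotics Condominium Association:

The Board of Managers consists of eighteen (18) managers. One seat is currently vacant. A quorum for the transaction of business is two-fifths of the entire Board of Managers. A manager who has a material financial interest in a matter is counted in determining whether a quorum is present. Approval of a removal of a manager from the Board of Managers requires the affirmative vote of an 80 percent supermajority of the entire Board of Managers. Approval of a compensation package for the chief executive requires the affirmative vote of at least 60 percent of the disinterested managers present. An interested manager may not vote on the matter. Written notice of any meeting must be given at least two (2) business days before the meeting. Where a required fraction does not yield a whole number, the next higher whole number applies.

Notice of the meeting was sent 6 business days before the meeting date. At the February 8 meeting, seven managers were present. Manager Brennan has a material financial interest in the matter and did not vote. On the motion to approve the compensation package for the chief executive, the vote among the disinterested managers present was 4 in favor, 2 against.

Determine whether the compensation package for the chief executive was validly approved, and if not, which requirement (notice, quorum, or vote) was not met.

Invalid — quorum requirement not satisfied.

Notice: 6 business days given; 2 required (6 ≥ 2). Satisfied.
Quorum: 7 present (interested managers count toward quorum); quorum is 8. Not satisfied.
Vote: the compensation package for the chief executive requires three-fifths of the disinterested managers present (7 − 1 = 6). 3/5 of 6 = 3.60, rounded up to 4, so 4 affirmative votes are needed; 4 voted in favor. Satisfied. (Moot — without a quorum no business can be validly transacted.)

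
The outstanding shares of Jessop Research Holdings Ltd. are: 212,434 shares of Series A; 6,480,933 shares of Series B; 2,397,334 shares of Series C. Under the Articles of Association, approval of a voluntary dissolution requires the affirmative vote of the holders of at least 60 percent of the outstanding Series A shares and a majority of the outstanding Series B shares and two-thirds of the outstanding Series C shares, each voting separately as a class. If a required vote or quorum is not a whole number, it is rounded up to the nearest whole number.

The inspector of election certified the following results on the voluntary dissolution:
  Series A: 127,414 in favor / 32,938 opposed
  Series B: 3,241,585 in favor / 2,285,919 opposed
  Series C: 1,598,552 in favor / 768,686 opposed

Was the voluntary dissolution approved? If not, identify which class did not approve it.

Not approved — the Series A shares did not give the required vote.

Series A: 3/5 of 212434 = 127460.40, rounded up to 127461; 127,461 required, 127,414 in favor — not approved.
Series B: a majority of 6480933 is 3240467; 3,240,467 required, 3,241,585 in favor — approved.
Series C: 2/3 of 2397334 = 1598222.67, rounded up to 1598223; 1,598,223 required, 1,598,552 in favor — approved.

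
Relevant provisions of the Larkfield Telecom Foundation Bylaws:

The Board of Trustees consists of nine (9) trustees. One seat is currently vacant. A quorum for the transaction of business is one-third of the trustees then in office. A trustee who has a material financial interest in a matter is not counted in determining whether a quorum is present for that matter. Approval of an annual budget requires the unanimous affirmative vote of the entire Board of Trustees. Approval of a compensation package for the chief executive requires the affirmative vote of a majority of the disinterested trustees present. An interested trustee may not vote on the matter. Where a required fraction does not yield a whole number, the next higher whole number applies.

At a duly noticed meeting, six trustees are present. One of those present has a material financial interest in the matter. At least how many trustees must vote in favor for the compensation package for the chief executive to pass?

The compensation package for the chief executive requires a majority of the disinterested trustees present (6 − 1 = 5).
A majority of 5 is 3.

3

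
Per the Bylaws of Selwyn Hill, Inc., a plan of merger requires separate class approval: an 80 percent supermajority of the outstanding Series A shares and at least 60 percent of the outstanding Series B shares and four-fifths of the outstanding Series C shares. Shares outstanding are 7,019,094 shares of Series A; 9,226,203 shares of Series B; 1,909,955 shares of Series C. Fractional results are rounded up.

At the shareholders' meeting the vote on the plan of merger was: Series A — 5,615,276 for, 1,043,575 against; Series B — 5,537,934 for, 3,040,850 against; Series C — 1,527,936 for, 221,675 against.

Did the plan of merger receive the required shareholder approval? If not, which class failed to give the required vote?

Not approved — the Series C shares did not give the required vote.

Series A: 4/5 of 7019094 = 5615275.20, rounded up to 5615276; 5,615,276 required, 5,615,276 in favor — approved.
Series B: 3/5 of 9226203 = 5535721.80, rounded up to 5535722; 5,535,722 required, 5,537,934 in favor — approved.
Series C: 4/5 of 1909955 = 1527964; 1,527,964 required, 1,527,936 in favor — not approved.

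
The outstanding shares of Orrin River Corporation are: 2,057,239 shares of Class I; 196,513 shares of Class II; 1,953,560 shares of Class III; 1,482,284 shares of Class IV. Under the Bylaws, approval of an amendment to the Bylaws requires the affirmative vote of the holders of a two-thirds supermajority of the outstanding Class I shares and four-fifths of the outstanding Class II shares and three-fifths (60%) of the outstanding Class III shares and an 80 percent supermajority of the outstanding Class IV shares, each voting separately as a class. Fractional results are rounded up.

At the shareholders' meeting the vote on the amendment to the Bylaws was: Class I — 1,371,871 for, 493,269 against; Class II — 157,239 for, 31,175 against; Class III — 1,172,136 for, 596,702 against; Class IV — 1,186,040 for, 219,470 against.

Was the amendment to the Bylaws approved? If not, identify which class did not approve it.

Class I: 2/3 of 2057239 = 1371492.67, rounded up to 1371493; 1,371,493 required, 1,371,871 in favor — approved.
Class II: 4/5 of 196513 = 157210.40, rounded up to 157211; 157,211 required, 157,239 in favor — approved.
Class III: 3/5 of 1953560 = 1172136; 1,172,136 required, 1,172,136 in favor — approved.
Class IV: 4/5 of 1482284 = 1185827.20, rounded up to 1185828; 1,185,828 required, 1,186,040 in favor — approved.

Approved — every class gave the required vote.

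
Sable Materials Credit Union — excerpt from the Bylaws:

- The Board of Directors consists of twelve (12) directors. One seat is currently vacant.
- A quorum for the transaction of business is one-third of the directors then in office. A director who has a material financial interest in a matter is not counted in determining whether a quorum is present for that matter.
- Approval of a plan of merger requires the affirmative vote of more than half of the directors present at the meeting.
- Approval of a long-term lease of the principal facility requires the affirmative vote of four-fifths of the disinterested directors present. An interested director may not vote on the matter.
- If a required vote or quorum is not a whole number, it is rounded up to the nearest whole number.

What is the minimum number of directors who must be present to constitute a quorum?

1/3 of 11 = 3.67, rounded up to 4.

4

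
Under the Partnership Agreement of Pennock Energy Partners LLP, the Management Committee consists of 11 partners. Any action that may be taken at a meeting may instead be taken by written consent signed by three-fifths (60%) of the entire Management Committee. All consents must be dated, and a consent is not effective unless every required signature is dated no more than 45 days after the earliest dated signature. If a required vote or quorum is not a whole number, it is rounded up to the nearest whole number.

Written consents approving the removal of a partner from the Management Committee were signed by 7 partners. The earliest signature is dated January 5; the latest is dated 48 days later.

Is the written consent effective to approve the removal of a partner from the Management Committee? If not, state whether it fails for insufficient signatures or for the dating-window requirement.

Signatures required: three-fifths (60%) of 11 — 3/5 of 11 = 6.60, rounded up to 7, so 7 needed; 7 signed. Sufficient.
Dating window: the latest signature is 48 days after the earliest; the limit is 45 days. Outside the window.

Not effective — dating-window requirement not satisfied.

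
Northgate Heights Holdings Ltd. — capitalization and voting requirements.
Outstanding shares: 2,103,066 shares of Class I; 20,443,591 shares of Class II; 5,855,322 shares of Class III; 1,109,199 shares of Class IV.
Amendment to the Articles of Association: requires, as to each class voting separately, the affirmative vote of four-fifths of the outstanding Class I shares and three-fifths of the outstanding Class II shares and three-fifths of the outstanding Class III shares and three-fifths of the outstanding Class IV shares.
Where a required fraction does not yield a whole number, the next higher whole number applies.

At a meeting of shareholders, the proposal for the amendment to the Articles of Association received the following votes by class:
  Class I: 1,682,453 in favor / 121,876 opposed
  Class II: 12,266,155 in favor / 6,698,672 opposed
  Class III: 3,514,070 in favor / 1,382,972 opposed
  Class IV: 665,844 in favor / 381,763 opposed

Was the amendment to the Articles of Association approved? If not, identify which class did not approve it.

Approved — every class gave the required vote.

Class I: 4/5 of 2103066 = 1682452.80, rounded up to 1682453; 1,682,453 required, 1,682,453 in favor — approved.
Class II: 3/5 of 20443591 = 12266154.60, rounded up to 12266155; 12,266,155 required, 12,266,155 in favor — approved.
Class III: 3/5 of 5855322 = 3513193.20, rounded up to 3513194; 3,513,194 required, 3,514,070 in favor — approved.
Class IV: 3/5 of 1109199 = 665519.40, rounded up to 665520; 665,520 required, 665,844 in favor — approved.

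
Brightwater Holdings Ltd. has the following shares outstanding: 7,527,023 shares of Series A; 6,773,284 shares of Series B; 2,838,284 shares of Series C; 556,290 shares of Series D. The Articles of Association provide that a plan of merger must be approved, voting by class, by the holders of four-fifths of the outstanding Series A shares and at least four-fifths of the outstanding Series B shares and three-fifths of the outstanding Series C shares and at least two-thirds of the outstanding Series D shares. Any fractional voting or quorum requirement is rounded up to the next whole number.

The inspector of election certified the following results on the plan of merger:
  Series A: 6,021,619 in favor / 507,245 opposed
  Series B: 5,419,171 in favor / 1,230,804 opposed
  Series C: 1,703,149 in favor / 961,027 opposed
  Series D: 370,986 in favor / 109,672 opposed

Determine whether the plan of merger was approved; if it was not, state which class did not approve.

Series A: 4/5 of 7527023 = 6021618.40, rounded up to 6021619; 6,021,619 required, 6,021,619 in favor — approved.
Series B: 4/5 of 6773284 = 5418627.20, rounded up to 5418628; 5,418,628 required, 5,419,171 in favor — approved.
Series C: 3/5 of 2838284 = 1702970.40, rounded up to 1702971; 1,702,971 required, 1,703,149 in favor — approved.
Series D: 2/3 of 556290 = 370860; 370,860 required, 370,986 in favor — approved.

Approved — every class gave the required vote.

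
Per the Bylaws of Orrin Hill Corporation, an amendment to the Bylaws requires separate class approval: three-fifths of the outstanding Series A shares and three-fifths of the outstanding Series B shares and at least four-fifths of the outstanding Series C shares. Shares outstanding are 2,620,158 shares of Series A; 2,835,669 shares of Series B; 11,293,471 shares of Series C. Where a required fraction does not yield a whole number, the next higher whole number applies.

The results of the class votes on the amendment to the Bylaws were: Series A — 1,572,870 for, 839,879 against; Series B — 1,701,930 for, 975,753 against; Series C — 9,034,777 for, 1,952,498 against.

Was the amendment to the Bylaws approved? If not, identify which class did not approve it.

Approved — every class gave the required vote.

Series A: 3/5 of 2620158 = 1572094.80, rounded up to 1572095; 1,572,095 required, 1,572,870 in favor — approved.
Series B: 3/5 of 2835669 = 1701401.40, rounded up to 1701402; 1,701,402 required, 1,701,930 in favor — approved.
Series C: 4/5 of 11293471 = 9034776.80, rounded up to 9034777; 9,034,777 required, 9,034,777 in favor — approved.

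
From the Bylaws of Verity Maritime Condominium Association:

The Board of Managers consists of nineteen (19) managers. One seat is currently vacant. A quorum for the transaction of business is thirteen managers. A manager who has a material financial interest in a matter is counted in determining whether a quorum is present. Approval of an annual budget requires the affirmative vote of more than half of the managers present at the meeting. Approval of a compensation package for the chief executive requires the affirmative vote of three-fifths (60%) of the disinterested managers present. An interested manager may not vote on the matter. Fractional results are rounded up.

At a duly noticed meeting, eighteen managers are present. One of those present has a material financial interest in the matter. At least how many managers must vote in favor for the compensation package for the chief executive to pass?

11

The compensation package for the chief executive requires three-fifths of the disinterested managers present (18 − 1 = 17).
3/5 of 17 = 10.20, rounded up to 11.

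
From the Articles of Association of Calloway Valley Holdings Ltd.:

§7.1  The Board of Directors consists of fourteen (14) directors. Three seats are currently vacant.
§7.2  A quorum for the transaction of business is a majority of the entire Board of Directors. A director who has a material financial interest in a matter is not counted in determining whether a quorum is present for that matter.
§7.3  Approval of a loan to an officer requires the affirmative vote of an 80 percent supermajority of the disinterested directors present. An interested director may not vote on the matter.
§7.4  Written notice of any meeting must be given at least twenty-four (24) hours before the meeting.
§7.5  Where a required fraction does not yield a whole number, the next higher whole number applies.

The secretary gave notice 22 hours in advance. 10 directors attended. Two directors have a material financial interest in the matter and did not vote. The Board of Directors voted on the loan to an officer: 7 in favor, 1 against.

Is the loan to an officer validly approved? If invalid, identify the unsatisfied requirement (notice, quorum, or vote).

Notice: 22 hours given; 24 required (22 < 24). Not satisfied.
Quorum: 10 present, but the 2 interested directors do not count, leaving 8. Quorum is 8. Satisfied.
Vote: the loan to an officer requires four-fifths of the disinterested directors present (10 − 2 = 8). 4/5 of 8 = 6.40, rounded up to 7, so 7 affirmative votes are needed; 7 voted in favor. Satisfied.

Invalid — notice requirement not satisfied.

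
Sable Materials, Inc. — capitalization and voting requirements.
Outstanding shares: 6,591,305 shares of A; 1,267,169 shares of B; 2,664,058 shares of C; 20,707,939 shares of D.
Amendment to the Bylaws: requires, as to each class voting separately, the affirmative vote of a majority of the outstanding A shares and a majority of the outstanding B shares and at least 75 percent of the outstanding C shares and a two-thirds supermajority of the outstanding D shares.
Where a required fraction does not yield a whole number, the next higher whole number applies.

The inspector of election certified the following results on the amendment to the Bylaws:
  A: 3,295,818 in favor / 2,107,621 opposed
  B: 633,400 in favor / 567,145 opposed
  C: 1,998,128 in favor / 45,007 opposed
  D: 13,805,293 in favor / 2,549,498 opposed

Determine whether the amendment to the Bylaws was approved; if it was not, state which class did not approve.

A: a majority of 6591305 is 3295653; 3,295,653 required, 3,295,818 in favor — approved.
B: a majority of 1267169 is 633585; 633,585 required, 633,400 in favor — not approved.
C: 3/4 of 2664058 = 1998043.50, rounded up to 1998044; 1,998,044 required, 1,998,128 in favor — approved.
D: 2/3 of 20707939 = 13805292.67, rounded up to 13805293; 13,805,293 required, 13,805,293 in favor — approved.

Not approved — the B shares did not give the required vote.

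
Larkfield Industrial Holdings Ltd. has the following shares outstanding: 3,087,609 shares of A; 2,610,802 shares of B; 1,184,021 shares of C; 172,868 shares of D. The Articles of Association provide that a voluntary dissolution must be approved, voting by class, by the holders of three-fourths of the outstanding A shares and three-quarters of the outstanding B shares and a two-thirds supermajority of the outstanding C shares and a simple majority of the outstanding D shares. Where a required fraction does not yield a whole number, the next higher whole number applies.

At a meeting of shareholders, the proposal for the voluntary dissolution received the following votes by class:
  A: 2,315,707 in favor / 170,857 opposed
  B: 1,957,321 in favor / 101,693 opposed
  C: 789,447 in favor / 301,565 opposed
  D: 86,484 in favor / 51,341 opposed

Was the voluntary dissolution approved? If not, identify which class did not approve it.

Not approved — the B shares did not give the required vote.

A: 3/4 of 3087609 = 2315706.75, rounded up to 2315707; 2,315,707 required, 2,315,707 in favor — approved.
B: 3/4 of 2610802 = 1958101.50, rounded up to 1958102; 1,958,102 required, 1,957,321 in favor — not approved.
C: 2/3 of 1184021 = 789347.33, rounded up to 789348; 789,348 required, 789,447 in favor — approved.
D: a majority of 172868 is 86435; 86,435 required, 86,484 in favor — approved.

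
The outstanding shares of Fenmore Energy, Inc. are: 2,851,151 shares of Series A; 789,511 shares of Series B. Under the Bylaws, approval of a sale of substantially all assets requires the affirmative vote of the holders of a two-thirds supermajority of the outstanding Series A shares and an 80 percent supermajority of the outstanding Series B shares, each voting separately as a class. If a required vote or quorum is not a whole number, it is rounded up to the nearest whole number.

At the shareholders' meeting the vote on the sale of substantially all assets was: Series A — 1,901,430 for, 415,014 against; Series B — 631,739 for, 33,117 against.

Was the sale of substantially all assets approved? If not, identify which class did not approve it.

Series A: 2/3 of 2851151 = 1900767.33, rounded up to 1900768; 1,900,768 required, 1,901,430 in favor — approved.
Series B: 4/5 of 789511 = 631608.80, rounded up to 631609; 631,609 required, 631,739 in favor — approved.

Approved — every class gave the required vote.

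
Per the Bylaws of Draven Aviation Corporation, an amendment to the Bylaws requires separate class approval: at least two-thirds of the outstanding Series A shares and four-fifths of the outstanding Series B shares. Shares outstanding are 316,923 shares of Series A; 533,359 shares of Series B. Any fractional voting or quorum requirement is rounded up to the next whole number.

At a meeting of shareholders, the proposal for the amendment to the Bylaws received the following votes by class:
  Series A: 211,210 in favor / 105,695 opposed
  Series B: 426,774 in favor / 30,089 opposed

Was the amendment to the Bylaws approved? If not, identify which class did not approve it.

Series A: 2/3 of 316923 = 211282; 211,282 required, 211,210 in favor — not approved.
Series B: 4/5 of 533359 = 426687.20, rounded up to 426688; 426,688 required, 426,774 in favor — approved.

Not approved — the Series A shares did not give the required vote.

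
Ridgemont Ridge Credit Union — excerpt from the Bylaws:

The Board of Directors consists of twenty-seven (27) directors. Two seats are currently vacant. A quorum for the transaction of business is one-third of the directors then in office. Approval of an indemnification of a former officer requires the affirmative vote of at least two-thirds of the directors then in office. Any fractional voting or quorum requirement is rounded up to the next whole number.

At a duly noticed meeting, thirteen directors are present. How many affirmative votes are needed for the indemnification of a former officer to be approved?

The indemnification of a former officer requires two-thirds of the directors then in office (25).
2/3 of 25 = 16.67, rounded up to 17.
(Only 13 can vote, so the indemnification of a former officer cannot pass at this meeting, but the required vote is still 17.)

17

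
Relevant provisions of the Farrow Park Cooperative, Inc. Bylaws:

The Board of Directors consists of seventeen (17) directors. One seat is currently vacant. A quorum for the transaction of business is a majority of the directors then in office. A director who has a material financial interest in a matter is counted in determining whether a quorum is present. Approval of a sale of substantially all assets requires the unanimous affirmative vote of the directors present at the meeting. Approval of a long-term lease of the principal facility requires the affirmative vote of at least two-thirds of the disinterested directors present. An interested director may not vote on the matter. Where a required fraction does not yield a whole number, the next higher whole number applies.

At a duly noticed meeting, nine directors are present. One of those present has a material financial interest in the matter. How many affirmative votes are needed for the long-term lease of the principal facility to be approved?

6

The long-term lease of the principal facility requires two-thirds of the disinterested directors present (9 − 1 = 8).
2/3 of 8 = 5.33, rounded up to 6.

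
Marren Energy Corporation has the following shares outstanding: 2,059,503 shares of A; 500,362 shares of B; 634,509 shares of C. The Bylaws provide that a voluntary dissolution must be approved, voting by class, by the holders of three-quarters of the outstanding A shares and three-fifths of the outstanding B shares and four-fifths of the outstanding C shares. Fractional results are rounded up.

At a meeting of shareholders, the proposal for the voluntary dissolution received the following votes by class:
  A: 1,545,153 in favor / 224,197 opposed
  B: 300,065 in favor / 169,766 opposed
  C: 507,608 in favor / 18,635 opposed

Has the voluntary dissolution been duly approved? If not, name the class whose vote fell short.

Not approved — the B shares did not give the required vote.

A: 3/4 of 2059503 = 1544627.25, rounded up to 1544628; 1,544,628 required, 1,545,153 in favor — approved.
B: 3/5 of 500362 = 300217.20, rounded up to 300218; 300,218 required, 300,065 in favor — not approved.
C: 4/5 of 634509 = 507607.20, rounded up to 507608; 507,608 required, 507,608 in favor — approved.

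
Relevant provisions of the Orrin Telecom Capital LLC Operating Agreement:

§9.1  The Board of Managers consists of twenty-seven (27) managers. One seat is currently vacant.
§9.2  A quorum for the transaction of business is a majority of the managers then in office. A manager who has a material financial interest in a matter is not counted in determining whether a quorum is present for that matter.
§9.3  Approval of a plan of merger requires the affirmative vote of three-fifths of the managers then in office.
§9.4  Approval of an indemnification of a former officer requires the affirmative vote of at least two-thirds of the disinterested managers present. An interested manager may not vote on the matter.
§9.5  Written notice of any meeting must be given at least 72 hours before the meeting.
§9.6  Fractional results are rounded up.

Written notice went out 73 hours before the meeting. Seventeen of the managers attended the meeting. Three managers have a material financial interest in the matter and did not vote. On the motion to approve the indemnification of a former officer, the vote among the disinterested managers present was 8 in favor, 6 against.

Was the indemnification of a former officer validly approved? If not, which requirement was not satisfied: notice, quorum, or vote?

Invalid — vote requirement not satisfied.

Notice: 73 hours given; 72 required (73 ≥ 72). Satisfied.
Quorum: 17 present, but the 3 interested managers do not count, leaving 14. Quorum is 14. Satisfied.
Vote: the indemnification of a former officer requires two-thirds of the disinterested managers present (17 − 3 = 14). 2/3 of 14 = 9.33, rounded up to 10, so 10 affirmative votes are needed; 8 voted in favor. Not satisfied.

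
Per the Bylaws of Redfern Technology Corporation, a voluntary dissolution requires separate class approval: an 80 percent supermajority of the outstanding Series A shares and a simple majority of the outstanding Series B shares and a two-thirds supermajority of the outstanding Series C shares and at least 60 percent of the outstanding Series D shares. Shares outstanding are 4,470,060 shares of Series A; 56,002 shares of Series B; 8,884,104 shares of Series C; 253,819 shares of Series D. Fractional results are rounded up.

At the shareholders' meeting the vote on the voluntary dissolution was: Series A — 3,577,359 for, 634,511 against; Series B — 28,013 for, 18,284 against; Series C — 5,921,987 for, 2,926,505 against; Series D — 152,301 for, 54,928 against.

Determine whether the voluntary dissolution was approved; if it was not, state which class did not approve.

Not approved — the Series C shares did not give the required vote.

Series A: 4/5 of 4470060 = 3576048; 3,576,048 required, 3,577,359 in favor — approved.
Series B: a majority of 56002 is 28002; 28,002 required, 28,013 in favor — approved.
Series C: 2/3 of 8884104 = 5922736; 5,922,736 required, 5,921,987 in favor — not approved.
Series D: 3/5 of 253819 = 152291.40, rounded up to 152292; 152,292 required, 152,301 in favor — approved.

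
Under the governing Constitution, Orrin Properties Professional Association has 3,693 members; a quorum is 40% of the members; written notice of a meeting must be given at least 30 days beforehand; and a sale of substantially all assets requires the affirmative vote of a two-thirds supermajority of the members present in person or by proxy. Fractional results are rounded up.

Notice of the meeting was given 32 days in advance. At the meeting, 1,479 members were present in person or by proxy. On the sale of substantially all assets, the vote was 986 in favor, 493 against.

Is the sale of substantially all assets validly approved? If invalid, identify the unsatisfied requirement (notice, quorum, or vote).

Valid — all requirements satisfied.

Notice: 32 days given; 30 required. Satisfied.
Quorum: 40% of 3,693 = 1,477.20, rounded up to 1,478; 1,479 present. Satisfied.
Vote: requires two-thirds of those present (1,479); 2/3 of 1479 = 986, so 986 needed; 986 in favor. Satisfied.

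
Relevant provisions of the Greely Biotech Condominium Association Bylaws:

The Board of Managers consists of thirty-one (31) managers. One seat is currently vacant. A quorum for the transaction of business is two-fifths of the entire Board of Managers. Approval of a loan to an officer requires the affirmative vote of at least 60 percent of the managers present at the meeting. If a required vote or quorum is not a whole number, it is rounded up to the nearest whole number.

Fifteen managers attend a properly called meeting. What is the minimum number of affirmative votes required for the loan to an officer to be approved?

The loan to an officer requires three-fifths of the managers present (15).
3/5 of 15 = 9.

9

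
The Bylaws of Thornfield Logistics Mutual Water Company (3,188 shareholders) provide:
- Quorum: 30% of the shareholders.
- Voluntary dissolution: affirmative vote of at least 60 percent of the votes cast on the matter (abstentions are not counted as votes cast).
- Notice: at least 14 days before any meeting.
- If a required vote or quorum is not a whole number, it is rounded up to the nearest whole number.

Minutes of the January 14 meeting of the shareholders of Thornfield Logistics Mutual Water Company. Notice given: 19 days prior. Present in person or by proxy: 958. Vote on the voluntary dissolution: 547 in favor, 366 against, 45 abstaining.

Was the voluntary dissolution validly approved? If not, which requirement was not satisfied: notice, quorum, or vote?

Notice: 19 days given; 14 required. Satisfied.
Quorum: 30% of 3,188 = 956.40, rounded up to 957; 958 present. Satisfied.
Vote: requires three-fifths of the votes cast (958 − 45 abstaining = 913); 3/5 of 913 = 547.80, rounded up to 548, so 548 needed; 547 in favor. Not satisfied.

Invalid — vote requirement not satisfied.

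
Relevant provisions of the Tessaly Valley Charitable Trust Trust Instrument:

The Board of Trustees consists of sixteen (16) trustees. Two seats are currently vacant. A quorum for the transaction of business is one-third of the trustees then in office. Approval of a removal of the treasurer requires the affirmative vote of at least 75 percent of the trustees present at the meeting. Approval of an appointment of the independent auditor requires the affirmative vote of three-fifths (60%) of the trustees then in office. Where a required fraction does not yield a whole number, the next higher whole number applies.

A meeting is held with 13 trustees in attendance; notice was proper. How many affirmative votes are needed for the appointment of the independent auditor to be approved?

The appointment of the independent auditor requires three-fifths of the trustees then in office (14).
3/5 of 14 = 8.40, rounded up to 9.

9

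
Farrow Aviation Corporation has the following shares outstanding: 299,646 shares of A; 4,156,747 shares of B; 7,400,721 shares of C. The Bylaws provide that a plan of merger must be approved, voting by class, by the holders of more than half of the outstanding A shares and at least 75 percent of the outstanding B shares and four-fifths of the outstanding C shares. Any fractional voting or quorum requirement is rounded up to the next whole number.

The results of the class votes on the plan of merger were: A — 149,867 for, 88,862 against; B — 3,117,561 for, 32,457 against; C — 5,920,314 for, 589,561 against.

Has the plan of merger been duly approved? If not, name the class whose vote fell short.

Not approved — the C shares did not give the required vote.

A: a majority of 299646 is 149824; 149,824 required, 149,867 in favor — approved.
B: 3/4 of 4156747 = 3117560.25, rounded up to 3117561; 3,117,561 required, 3,117,561 in favor — approved.
C: 4/5 of 7400721 = 5920576.80, rounded up to 5920577; 5,920,577 required, 5,920,314 in favor — not approved.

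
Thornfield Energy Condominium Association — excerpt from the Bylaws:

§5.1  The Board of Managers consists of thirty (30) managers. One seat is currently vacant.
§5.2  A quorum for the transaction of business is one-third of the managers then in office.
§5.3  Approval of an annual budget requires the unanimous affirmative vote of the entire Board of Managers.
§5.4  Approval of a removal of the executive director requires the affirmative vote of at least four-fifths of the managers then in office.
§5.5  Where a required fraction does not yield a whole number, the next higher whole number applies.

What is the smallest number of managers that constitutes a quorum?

10

1/3 of 29 = 9.67, rounded up to 10.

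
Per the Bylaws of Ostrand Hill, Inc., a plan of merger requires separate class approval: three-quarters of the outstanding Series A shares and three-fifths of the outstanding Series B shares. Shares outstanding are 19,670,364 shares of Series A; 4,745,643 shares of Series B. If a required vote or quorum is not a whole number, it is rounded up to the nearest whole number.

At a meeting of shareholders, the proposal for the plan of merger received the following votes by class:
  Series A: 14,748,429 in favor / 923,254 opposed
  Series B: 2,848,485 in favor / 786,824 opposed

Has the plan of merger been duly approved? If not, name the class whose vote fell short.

Series A: 3/4 of 19670364 = 14752773; 14,752,773 required, 14,748,429 in favor — not approved.
Series B: 3/5 of 4745643 = 2847385.80, rounded up to 2847386; 2,847,386 required, 2,848,485 in favor — approved.

Not approved — the Series A shares did not give the required vote.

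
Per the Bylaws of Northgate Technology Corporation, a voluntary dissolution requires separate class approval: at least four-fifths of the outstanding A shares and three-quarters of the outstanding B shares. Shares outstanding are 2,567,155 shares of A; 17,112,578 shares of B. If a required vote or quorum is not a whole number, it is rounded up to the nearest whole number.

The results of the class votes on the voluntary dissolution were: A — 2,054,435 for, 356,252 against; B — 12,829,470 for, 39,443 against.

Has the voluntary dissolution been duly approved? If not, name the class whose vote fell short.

A: 4/5 of 2567155 = 2053724; 2,053,724 required, 2,054,435 in favor — approved.
B: 3/4 of 17112578 = 12834433.50, rounded up to 12834434; 12,834,434 required, 12,829,470 in favor — not approved.

Not approved — the B shares did not give the required vote.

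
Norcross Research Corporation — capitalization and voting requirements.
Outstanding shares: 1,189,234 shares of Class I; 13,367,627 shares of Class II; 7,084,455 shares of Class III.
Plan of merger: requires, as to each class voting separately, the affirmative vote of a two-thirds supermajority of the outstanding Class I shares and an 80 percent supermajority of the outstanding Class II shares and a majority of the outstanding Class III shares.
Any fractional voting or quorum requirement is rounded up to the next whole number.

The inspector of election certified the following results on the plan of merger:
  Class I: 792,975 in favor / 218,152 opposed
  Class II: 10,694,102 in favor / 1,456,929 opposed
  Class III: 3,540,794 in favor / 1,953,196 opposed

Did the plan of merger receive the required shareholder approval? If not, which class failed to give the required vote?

Class I: 2/3 of 1189234 = 792822.67, rounded up to 792823; 792,823 required, 792,975 in favor — approved.
Class II: 4/5 of 13367627 = 10694101.60, rounded up to 10694102; 10,694,102 required, 10,694,102 in favor — approved.
Class III: a majority of 7084455 is 3542228; 3,542,228 required, 3,540,794 in favor — not approved.

Not approved — the Class III shares did not give the required vote.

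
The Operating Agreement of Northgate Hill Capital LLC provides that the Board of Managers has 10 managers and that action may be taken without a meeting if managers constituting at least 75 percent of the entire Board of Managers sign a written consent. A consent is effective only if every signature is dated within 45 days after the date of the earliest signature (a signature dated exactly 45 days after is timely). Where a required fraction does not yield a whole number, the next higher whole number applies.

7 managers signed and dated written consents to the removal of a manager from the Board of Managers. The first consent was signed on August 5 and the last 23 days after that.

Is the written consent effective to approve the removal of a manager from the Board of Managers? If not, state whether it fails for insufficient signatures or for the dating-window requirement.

Not effective — insufficient signatures.

Signatures required: at least 75 percent of 10 — 3/4 of 10 = 7.50, rounded up to 8, so 8 needed; 7 signed. Insufficient.
Dating window: the latest signature is 23 days after the earliest; the limit is 45 days. Within the window.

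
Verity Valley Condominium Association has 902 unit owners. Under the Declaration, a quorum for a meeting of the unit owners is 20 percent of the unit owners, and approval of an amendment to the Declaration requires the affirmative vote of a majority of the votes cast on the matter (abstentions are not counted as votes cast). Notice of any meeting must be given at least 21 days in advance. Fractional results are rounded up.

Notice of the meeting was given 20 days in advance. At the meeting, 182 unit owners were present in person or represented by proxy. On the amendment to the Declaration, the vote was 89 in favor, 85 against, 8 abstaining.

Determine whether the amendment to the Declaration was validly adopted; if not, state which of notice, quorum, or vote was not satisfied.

Invalid — notice requirement not satisfied.

Notice: 20 days given; 21 required. Not satisfied.
Quorum: 20% of 902 = 180.40, rounded up to 181; 182 present. Satisfied.
Vote: requires a majority of the votes cast (182 − 8 abstaining = 174); a majority of 174 is 88, so 88 needed; 89 in favor. Satisfied.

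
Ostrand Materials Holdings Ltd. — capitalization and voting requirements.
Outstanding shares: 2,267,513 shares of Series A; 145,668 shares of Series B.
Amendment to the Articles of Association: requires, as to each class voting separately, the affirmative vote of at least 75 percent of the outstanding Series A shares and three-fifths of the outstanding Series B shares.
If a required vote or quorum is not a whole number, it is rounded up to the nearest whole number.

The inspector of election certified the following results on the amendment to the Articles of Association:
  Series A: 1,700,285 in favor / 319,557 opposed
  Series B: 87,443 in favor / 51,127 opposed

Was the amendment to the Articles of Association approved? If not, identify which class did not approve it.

Series A: 3/4 of 2267513 = 1700634.75, rounded up to 1700635; 1,700,635 required, 1,700,285 in favor — not approved.
Series B: 3/5 of 145668 = 87400.80, rounded up to 87401; 87,401 required, 87,443 in favor — approved.

Not approved — the Series A shares did not give the required vote.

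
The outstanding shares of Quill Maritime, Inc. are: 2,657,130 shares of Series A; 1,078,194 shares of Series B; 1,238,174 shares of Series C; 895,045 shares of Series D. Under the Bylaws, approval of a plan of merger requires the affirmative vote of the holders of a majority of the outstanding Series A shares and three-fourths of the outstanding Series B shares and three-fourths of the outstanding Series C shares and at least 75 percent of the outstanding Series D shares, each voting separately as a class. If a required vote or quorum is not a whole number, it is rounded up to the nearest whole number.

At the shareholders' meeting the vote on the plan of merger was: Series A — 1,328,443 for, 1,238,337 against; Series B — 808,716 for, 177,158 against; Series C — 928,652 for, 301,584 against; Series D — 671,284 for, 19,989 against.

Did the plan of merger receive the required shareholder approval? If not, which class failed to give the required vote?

Series A: a majority of 2657130 is 1328566; 1,328,566 required, 1,328,443 in favor — not approved.
Series B: 3/4 of 1078194 = 808645.50, rounded up to 808646; 808,646 required, 808,716 in favor — approved.
Series C: 3/4 of 1238174 = 928630.50, rounded up to 928631; 928,631 required, 928,652 in favor — approved.
Series D: 3/4 of 895045 = 671283.75, rounded up to 671284; 671,284 required, 671,284 in favor — approved.

Not approved — the Series A shares did not give the required vote.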